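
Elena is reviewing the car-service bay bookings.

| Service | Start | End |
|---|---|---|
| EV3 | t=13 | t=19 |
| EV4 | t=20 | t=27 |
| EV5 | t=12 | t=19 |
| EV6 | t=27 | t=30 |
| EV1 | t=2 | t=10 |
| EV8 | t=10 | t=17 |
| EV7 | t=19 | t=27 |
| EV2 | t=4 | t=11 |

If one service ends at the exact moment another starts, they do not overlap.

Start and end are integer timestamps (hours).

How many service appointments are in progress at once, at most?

Sort all start/end points and keep a running count:
t=2 start EV1 → 1
t=4 start EV2 → 2
t=10 end EV1 → 1
t=10 start EV8 → 2
t=11 end EV2 → 1
t=12 start EV5 → 2
t=13 start EV3 → 3
t=17 end EV8 → 2
t=19 end EV3 → 1
t=19 end EV5 → 0
t=19 start EV7 → 1
t=20 start EV4 → 2
t=27 end EV4 → 1
t=27 end EV7 → 0
t=27 start EV6 → 1
t=30 end EV6 → 0
Peak is 3, at t=13 (EV3, EV5, EV8).

3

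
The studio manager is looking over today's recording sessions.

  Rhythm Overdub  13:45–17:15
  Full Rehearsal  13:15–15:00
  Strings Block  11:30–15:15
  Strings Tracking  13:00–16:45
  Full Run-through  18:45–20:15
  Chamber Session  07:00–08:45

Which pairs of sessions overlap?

Check each pair: they overlap iff neither finishes before the other starts.
Sorted by start: Chamber Session, Strings Block, Strings Tracking, Full Rehearsal, Rhythm Overdub, Full Run-through.
Strings Block starts after Chamber Session ends, so nothing later overlaps Chamber Session either.
Strings Tracking starts before Strings Block ends → Strings Block and Strings Tracking overlap.
Full Rehearsal starts before Strings Block ends → Strings Block and Full Rehearsal overlap.
Rhythm Overdub starts before Strings Block ends → Strings Block and Rhythm Overdub overlap.
Full Run-through starts after Strings Block ends.
Full Rehearsal starts before Strings Tracking ends → Strings Tracking and Full Rehearsal overlap.
Rhythm Overdub starts before Strings Tracking ends → Strings Tracking and Rhythm Overdub overlap.
Full Run-through starts after Strings Tracking ends.
Rhythm Overdub starts before Full Rehearsal ends → Full Rehearsal and Rhythm Overdub overlap.
Full Run-through starts after Full Rehearsal ends.
Full Run-through starts after Rhythm Overdub ends.

Full Rehearsal & Rhythm Overdub, Full Rehearsal & Strings Block, Full Rehearsal & Strings Tracking, Rhythm Overdub & Strings Block, Rhythm Overdub & Strings Tracking, Strings Block & Strings Tracking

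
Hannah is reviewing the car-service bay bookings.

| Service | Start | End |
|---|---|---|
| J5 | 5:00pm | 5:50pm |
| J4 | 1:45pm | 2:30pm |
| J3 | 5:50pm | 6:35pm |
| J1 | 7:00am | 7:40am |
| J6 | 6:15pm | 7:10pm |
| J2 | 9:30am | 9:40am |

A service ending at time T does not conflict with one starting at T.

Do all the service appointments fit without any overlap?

Sorted by start: J1, J2, J4, J5, J3, J6.
J2 starts after J1 ends; J1 is clear from here.
J4 starts after J2 ends; J2 is clear from here.
J5 starts after J4 ends; J4 is clear from here.
J3 starts exactly when J5 ends (back-to-back, no overlap); J5 is clear from here.
J6 starts before J3 ends → J3 and J6 overlap.
That's a conflict, so the schedule is not conflict-free.

No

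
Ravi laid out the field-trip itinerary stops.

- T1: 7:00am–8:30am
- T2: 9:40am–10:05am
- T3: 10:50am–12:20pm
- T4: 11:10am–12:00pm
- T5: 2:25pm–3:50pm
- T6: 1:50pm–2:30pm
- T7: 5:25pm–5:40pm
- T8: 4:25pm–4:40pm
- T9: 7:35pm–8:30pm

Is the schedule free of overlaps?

Sorted by start: T1, T2, T3, T4, T6, T5, T8, T7, T9.
T2 starts after T1 ends; T1 is clear from here.
T3 starts after T2 ends; T2 is clear from here.
T4 starts before T3 ends → T3 and T4 overlap.
That's a conflict, so the schedule is not conflict-free.

No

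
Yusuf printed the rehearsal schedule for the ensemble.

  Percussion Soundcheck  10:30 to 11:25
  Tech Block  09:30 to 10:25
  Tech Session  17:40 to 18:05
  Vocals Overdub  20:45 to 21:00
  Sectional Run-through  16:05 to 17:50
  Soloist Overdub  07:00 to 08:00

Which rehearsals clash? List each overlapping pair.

Sorted by start: Soloist Overdub, Tech Block, Percussion Soundcheck, Sectional Run-through, Tech Session, Vocals Overdub.
Tech Block starts after Soloist Overdub ends, so nothing later overlaps Soloist Overdub either.
Percussion Soundcheck starts after Tech Block ends, so nothing later overlaps Tech Block either.
Sectional Run-through starts after Percussion Soundcheck ends, so nothing later overlaps Percussion Soundcheck either.
Tech Session starts before Sectional Run-through ends → Sectional Run-through and Tech Session overlap.
Vocals Overdub starts after Sectional Run-through ends.
Vocals Overdub starts after Tech Session ends.

Sectional Run-through & Tech Session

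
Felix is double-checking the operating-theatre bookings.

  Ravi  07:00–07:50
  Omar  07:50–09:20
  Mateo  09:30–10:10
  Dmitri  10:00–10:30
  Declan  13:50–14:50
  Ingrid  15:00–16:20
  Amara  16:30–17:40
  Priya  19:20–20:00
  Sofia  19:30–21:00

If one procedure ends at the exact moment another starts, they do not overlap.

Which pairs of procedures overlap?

Dmitri & Mateo, Priya & Sofia

Sorted by start: Ravi, Omar, Mateo, Dmitri, Declan, Ingrid, Amara, Priya, Sofia.
Omar starts exactly when Ravi ends (back-to-back, no overlap) — done with Ravi.
Mateo starts after Omar ends — done with Omar.
Dmitri starts before Mateo ends → Mateo and Dmitri overlap.
Declan starts after Mateo ends — done with Mateo.
Declan starts after Dmitri ends — done with Dmitri.
Ingrid starts after Declan ends — done with Declan.
Amara starts after Ingrid ends — done with Ingrid.
Priya starts after Amara ends — done with Amara.
Sofia starts before Priya ends → Priya and Sofia overlap.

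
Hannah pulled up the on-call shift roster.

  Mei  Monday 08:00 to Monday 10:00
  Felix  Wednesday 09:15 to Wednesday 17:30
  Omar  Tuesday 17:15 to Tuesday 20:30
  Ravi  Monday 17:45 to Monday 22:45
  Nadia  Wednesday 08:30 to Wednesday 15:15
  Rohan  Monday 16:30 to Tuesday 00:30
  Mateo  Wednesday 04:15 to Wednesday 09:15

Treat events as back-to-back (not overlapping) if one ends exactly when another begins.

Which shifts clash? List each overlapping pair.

Felix & Nadia, Mateo & Nadia, Ravi & Rohan

Sorted by start: Mei, Rohan, Ravi, Omar, Mateo, Nadia, Felix.
Rohan starts after Mei ends — done with Mei.
Ravi starts before Rohan ends → Rohan and Ravi overlap.
Omar starts after Rohan ends — done with Rohan.
Omar starts after Ravi ends — done with Ravi.
Mateo starts after Omar ends — done with Omar.
Nadia starts before Mateo ends → Mateo and Nadia overlap.
Felix starts exactly when Mateo ends (back-to-back, no overlap).
Felix starts before Nadia ends → Nadia and Felix overlap.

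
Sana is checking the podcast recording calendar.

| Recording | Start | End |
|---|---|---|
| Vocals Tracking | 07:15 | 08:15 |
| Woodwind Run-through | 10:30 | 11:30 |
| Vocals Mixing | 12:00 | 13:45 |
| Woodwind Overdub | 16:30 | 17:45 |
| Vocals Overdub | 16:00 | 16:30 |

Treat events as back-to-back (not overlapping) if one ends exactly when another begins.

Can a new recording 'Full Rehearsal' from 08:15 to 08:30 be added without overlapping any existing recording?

Yes — the slot is free

Vocals Tracking: ends 08:15 at or before Full Rehearsal starts 08:15 → clear.
Woodwind Run-through: starts 10:30 at or after Full Rehearsal ends 08:30 → clear.
Vocals Mixing: starts 12:00 at or after Full Rehearsal ends 08:30 → clear.
Vocals Overdub: starts 16:00 at or after Full Rehearsal ends 08:30 → clear.
Woodwind Overdub: starts 16:30 at or after Full Rehearsal ends 08:30 → clear.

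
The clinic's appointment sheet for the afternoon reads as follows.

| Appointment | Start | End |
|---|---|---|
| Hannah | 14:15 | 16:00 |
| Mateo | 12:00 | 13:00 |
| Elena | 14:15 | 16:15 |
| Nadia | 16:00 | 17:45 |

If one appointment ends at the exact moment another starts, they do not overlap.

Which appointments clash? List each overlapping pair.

Two intervals overlap when each starts before the other ends.
Sorted by start: Mateo, Elena, Hannah, Nadia.
Elena starts after Mateo ends, so nothing later overlaps Mateo either.
Hannah starts before Elena ends → Elena and Hannah overlap.
Nadia starts before Elena ends → Elena and Nadia overlap.
Nadia starts exactly when Hannah ends (back-to-back, no overlap).

Elena & Hannah, Elena & Nadia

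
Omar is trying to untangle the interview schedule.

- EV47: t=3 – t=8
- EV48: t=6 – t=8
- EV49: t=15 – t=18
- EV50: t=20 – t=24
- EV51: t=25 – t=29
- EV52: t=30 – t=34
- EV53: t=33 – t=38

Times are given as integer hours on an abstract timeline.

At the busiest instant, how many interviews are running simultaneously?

Walk through starts and ends in time order (an end at T is processed before a start at T):
t=3 start EV47 → 1
t=6 start EV48 → 2
t=8 end EV47 → 1
t=8 end EV48 → 0
t=15 start EV49 → 1
t=18 end EV49 → 0
t=20 start EV50 → 1
t=24 end EV50 → 0
t=25 start EV51 → 1
t=29 end EV51 → 0
t=30 start EV52 → 1
t=33 start EV53 → 2
t=34 end EV52 → 1
t=38 end EV53 → 0
Peak is 2, at t=6 (EV47, EV48).

2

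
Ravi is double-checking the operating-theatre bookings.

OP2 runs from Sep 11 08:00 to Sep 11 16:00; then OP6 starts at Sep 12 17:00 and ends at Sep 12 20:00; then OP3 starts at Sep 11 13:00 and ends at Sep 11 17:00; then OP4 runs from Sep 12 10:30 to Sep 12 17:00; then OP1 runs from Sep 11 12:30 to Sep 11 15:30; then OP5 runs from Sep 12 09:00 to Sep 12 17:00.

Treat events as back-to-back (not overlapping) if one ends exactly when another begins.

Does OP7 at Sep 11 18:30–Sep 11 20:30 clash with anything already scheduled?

OP2: ends Sep 11 16:00 at or before OP7 starts Sep 11 18:30 → clear.
OP1: ends Sep 11 15:30 at or before OP7 starts Sep 11 18:30 → clear.
OP3: ends Sep 11 17:00 at or before OP7 starts Sep 11 18:30 → clear.
OP5: starts Sep 12 09:00 at or after OP7 ends Sep 11 20:30 → clear.
OP4: starts Sep 12 10:30 at or after OP7 ends Sep 11 20:30 → clear.
OP6: starts Sep 12 17:00 at or after OP7 ends Sep 11 20:30 → clear.

No — it doesn't clash with anything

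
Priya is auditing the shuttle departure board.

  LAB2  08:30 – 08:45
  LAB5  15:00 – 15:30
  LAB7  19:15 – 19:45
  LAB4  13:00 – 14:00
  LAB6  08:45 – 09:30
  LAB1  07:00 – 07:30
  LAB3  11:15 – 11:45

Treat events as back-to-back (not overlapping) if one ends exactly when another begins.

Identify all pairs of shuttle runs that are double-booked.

no overlapping pairs

Sorted by start: LAB1, LAB2, LAB6, LAB3, LAB4, LAB5, LAB7.
LAB2 starts after LAB1 ends — done with LAB1.
LAB6 starts exactly when LAB2 ends (back-to-back, no overlap) — done with LAB2.
LAB3 starts after LAB6 ends — done with LAB6.
LAB4 starts after LAB3 ends — done with LAB3.
LAB5 starts after LAB4 ends — done with LAB4.
LAB7 starts after LAB5 ends.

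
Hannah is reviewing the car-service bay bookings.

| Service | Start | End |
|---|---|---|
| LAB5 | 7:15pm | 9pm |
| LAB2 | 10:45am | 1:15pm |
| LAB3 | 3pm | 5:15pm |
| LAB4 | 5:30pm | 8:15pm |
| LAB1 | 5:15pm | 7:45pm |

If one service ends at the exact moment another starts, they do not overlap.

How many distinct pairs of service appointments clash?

3

Sorted by start: LAB2, LAB3, LAB1, LAB4, LAB5.
LAB3 starts after LAB2 ends — done with LAB2.
LAB1 starts exactly when LAB3 ends (back-to-back, no overlap) — done with LAB3.
LAB4 starts before LAB1 ends → LAB1 and LAB4 overlap.
LAB5 starts before LAB1 ends → LAB1 and LAB5 overlap.
LAB5 starts before LAB4 ends → LAB4 and LAB5 overlap.
Overlapping pairs: LAB1 & LAB4, LAB1 & LAB5, LAB4 & LAB5 — 3 in total.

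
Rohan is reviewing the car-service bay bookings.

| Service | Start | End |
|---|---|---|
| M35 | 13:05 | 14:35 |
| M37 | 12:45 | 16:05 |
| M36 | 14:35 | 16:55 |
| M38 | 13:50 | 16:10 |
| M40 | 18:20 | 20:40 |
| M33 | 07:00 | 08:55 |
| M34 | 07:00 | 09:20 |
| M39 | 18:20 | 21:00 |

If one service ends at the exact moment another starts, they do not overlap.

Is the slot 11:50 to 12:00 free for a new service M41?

Yes — the slot is free

M33: ends 08:55 at or before M41 starts 11:50 → clear.
M34: ends 09:20 at or before M41 starts 11:50 → clear.
M37: starts 12:45 at or after M41 ends 12:00 → clear.
M35: starts 13:05 at or after M41 ends 12:00 → clear.
M38: starts 13:50 at or after M41 ends 12:00 → clear.
M36: starts 14:35 at or after M41 ends 12:00 → clear.
M39: starts 18:20 at or after M41 ends 12:00 → clear.
M40: starts 18:20 at or after M41 ends 12:00 → clear.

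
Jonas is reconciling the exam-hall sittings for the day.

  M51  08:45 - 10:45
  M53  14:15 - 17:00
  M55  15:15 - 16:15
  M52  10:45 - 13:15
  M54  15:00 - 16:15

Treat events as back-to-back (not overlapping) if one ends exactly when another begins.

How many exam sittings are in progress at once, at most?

Sort all start/end points and keep a running count:
08:45 start M51 → 1
10:45 end M51 → 0
10:45 start M52 → 1
13:15 end M52 → 0
14:15 start M53 → 1
15:00 start M54 → 2
15:15 start M55 → 3
16:15 end M54 → 2
16:15 end M55 → 1
17:00 end M53 → 0
Peak is 3, at 15:15 (M53, M54, M55).

3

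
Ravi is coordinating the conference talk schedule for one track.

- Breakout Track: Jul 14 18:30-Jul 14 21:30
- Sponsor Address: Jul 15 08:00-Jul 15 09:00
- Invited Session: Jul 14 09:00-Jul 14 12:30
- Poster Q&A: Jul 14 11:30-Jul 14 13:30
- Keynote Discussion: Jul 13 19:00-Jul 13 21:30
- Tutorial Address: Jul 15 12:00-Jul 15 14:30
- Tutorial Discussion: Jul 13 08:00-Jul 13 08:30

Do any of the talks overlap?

Sorted by start: Tutorial Discussion, Keynote Discussion, Invited Session, Poster Q&A, Breakout Track, Sponsor Address, Tutorial Address.
Keynote Discussion starts after Tutorial Discussion ends, so Tutorial Discussion has no further overlaps.
Invited Session starts after Keynote Discussion ends, so Keynote Discussion has no further overlaps.
Poster Q&A starts before Invited Session ends → Invited Session and Poster Q&A overlap.
That's a conflict, so the schedule is not conflict-free.

Yes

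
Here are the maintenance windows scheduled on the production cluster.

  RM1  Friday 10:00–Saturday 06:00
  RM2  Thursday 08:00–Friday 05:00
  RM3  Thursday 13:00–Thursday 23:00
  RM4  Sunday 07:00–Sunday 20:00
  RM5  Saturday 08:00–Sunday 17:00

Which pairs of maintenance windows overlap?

RM2 & RM3, RM4 & RM5

Sorted by start: RM2, RM3, RM1, RM5, RM4.
RM3 starts before RM2 ends → RM2 and RM3 overlap.
RM1 starts after RM2 ends, so RM2 has no further overlaps.
RM1 starts after RM3 ends, so RM3 has no further overlaps.
RM5 starts after RM1 ends, so RM1 has no further overlaps.
RM4 starts before RM5 ends → RM5 and RM4 overlap.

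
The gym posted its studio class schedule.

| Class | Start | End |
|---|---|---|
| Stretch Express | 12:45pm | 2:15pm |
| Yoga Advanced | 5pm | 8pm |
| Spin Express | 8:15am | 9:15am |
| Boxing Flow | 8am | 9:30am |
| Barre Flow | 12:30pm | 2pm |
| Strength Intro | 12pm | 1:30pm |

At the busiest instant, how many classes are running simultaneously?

3

Sort all start/end points and keep a running count:
8am start Boxing Flow → 1
8:15am start Spin Express → 2
9:15am end Spin Express → 1
9:30am end Boxing Flow → 0
12pm start Strength Intro → 1
12:30pm start Barre Flow → 2
12:45pm start Stretch Express → 3
1:30pm end Strength Intro → 2
2pm end Barre Flow → 1
2:15pm end Stretch Express → 0
5pm start Yoga Advanced → 1
8pm end Yoga Advanced → 0
Peak is 3, at 12:45pm (Barre Flow, Strength Intro, Stretch Express).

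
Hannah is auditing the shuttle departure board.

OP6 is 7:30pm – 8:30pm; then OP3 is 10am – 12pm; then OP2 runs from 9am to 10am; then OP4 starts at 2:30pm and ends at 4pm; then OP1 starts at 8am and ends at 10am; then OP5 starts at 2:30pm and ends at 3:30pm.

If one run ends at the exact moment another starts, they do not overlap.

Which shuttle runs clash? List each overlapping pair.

Two intervals overlap when each starts before the other ends.
Sorted by start: OP1, OP2, OP3, OP4, OP5, OP6.
OP2 starts before OP1 ends → OP1 and OP2 overlap.
OP3 starts exactly when OP1 ends (back-to-back, no overlap), so nothing later overlaps OP1 either.
OP3 starts exactly when OP2 ends (back-to-back, no overlap), so nothing later overlaps OP2 either.
OP4 starts after OP3 ends, so nothing later overlaps OP3 either.
OP5 starts before OP4 ends → OP4 and OP5 overlap.
OP6 starts after OP4 ends.
OP6 starts after OP5 ends.

OP1 & OP2, OP4 & OP5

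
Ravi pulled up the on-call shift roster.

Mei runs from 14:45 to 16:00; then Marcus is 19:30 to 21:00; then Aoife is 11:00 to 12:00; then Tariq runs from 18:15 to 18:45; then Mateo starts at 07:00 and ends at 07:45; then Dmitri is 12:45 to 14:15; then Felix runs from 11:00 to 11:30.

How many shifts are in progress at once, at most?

2

Sweep the timeline, counting +1 at each start and −1 at each end (ends before starts at a tie):
07:00 start Mateo → 1
07:45 end Mateo → 0
11:00 start Aoife → 1
11:00 start Felix → 2
11:30 end Felix → 1
12:00 end Aoife → 0
12:45 start Dmitri → 1
14:15 end Dmitri → 0
14:45 start Mei → 1
16:00 end Mei → 0
18:15 start Tariq → 1
18:45 end Tariq → 0
19:30 start Marcus → 1
21:00 end Marcus → 0
Peak is 2, at 11:00 (Aoife, Felix).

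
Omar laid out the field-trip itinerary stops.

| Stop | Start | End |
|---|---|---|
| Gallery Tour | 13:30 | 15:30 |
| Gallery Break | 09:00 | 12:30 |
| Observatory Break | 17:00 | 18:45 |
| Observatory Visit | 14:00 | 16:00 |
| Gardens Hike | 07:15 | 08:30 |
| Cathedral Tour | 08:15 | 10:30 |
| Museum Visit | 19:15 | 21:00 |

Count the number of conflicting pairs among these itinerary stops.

Check each pair: they overlap iff neither finishes before the other starts.
Sorted by start: Gardens Hike, Cathedral Tour, Gallery Break, Gallery Tour, Observatory Visit, Observatory Break, Museum Visit.
Cathedral Tour starts before Gardens Hike ends → Gardens Hike and Cathedral Tour overlap.
Gallery Break starts after Gardens Hike ends, so Gardens Hike has no further overlaps.
Gallery Break starts before Cathedral Tour ends → Cathedral Tour and Gallery Break overlap.
Gallery Tour starts after Cathedral Tour ends, so Cathedral Tour has no further overlaps.
Gallery Tour starts after Gallery Break ends, so Gallery Break has no further overlaps.
Observatory Visit starts before Gallery Tour ends → Gallery Tour and Observatory Visit overlap.
Observatory Break starts after Gallery Tour ends, so Gallery Tour has no further overlaps.
Observatory Break starts after Observatory Visit ends, so Observatory Visit has no further overlaps.
Museum Visit starts after Observatory Break ends.
Overlapping pairs: Cathedral Tour & Gallery Break, Cathedral Tour & Gardens Hike, Gallery Tour & Observatory Visit — 3 in total.

3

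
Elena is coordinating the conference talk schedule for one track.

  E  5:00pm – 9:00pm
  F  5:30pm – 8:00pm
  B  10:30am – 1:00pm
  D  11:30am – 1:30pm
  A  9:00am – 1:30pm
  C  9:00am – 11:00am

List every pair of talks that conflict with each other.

A & B, A & C, A & D, B & C, B & D, E & F

Sorted by start: A, C, B, D, E, F.
C starts before A ends → A and C overlap.
B starts before A ends → A and B overlap.
D starts before A ends → A and D overlap.
E starts after A ends, so nothing later overlaps A either.
B starts before C ends → C and B overlap.
D starts after C ends, so nothing later overlaps C either.
D starts before B ends → B and D overlap.
E starts after B ends, so nothing later overlaps B either.
E starts after D ends, so nothing later overlaps D either.
F starts before E ends → E and F overlap.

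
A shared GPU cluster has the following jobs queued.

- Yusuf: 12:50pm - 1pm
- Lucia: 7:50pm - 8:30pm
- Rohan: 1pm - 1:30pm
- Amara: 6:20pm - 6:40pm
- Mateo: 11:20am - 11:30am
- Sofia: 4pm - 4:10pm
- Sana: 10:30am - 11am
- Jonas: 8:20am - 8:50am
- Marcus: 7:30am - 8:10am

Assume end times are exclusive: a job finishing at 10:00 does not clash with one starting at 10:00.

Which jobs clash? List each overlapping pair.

no overlapping pairs

Two intervals overlap when each starts before the other ends.
Sorted by start: Marcus, Jonas, Sana, Mateo, Yusuf, Rohan, Sofia, Amara, Lucia.
Jonas starts after Marcus ends; Marcus is clear from here.
Sana starts after Jonas ends; Jonas is clear from here.
Mateo starts after Sana ends; Sana is clear from here.
Yusuf starts after Mateo ends; Mateo is clear from here.
Rohan starts exactly when Yusuf ends (back-to-back, no overlap); Yusuf is clear from here.
Sofia starts after Rohan ends; Rohan is clear from here.
Amara starts after Sofia ends; Sofia is clear from here.
Lucia starts after Amara ends.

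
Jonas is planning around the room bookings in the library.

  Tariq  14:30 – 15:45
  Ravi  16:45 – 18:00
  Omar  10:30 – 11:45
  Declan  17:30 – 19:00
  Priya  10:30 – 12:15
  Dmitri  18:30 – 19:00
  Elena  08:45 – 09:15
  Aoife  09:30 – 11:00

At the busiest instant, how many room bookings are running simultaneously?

3

Sweep the timeline, counting +1 at each start and −1 at each end (ends before starts at a tie):
08:45 start Elena → 1
09:15 end Elena → 0
09:30 start Aoife → 1
10:30 start Omar → 2
10:30 start Priya → 3
11:00 end Aoife → 2
11:45 end Omar → 1
12:15 end Priya → 0
14:30 start Tariq → 1
15:45 end Tariq → 0
16:45 start Ravi → 1
17:30 start Declan → 2
18:00 end Ravi → 1
18:30 start Dmitri → 2
19:00 end Declan → 1
19:00 end Dmitri → 0
Peak is 3, at 10:30 (Aoife, Omar, Priya).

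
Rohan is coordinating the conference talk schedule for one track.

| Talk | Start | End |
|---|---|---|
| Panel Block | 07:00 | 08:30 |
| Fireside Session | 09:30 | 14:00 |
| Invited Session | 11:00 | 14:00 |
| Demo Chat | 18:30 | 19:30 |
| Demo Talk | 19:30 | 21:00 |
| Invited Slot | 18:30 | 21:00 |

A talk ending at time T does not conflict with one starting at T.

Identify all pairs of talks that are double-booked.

Sorted by start: Panel Block, Fireside Session, Invited Session, Demo Chat, Invited Slot, Demo Talk.
Fireside Session starts after Panel Block ends, so nothing later overlaps Panel Block either.
Invited Session starts before Fireside Session ends → Fireside Session and Invited Session overlap.
Demo Chat starts after Fireside Session ends, so nothing later overlaps Fireside Session either.
Demo Chat starts after Invited Session ends, so nothing later overlaps Invited Session either.
Invited Slot starts before Demo Chat ends → Demo Chat and Invited Slot overlap.
Demo Talk starts exactly when Demo Chat ends (back-to-back, no overlap).
Demo Talk starts before Invited Slot ends → Invited Slot and Demo Talk overlap.

Demo Chat & Invited Slot, Demo Talk & Invited Slot, Fireside Session & Invited Session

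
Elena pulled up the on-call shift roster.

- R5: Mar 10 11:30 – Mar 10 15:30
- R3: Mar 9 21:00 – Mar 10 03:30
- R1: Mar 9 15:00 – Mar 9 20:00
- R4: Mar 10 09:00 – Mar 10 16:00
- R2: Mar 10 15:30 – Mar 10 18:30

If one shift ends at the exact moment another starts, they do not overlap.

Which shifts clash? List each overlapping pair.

R2 & R4, R4 & R5

Check each pair: they overlap iff neither finishes before the other starts.
Sorted by start: R1, R3, R4, R5, R2.
R3 starts after R1 ends — done with R1.
R4 starts after R3 ends — done with R3.
R5 starts before R4 ends → R4 and R5 overlap.
R2 starts before R4 ends → R4 and R2 overlap.
R2 starts exactly when R5 ends (back-to-back, no overlap).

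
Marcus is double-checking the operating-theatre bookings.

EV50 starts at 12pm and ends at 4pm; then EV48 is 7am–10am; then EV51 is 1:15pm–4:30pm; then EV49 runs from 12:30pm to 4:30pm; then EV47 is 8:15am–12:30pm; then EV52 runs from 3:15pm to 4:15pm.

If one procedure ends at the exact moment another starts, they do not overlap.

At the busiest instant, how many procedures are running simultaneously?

Sort all start/end points and keep a running count:
7am start EV48 → 1
8:15am start EV47 → 2
10am end EV48 → 1
12pm start EV50 → 2
12:30pm end EV47 → 1
12:30pm start EV49 → 2
1:15pm start EV51 → 3
3:15pm start EV52 → 4
4pm end EV50 → 3
4:15pm end EV52 → 2
4:30pm end EV49 → 1
4:30pm end EV51 → 0
Peak is 4, at 3:15pm (EV49, EV50, EV51, EV52).

4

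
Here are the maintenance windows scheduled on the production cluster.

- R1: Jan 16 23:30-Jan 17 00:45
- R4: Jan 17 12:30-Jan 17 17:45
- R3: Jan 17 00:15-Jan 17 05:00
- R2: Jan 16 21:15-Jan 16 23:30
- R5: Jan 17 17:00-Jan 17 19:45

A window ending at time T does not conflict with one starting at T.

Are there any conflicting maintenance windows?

Yes

Check each pair: they overlap iff neither finishes before the other starts.
Sorted by start: R2, R1, R3, R4, R5.
R1 starts exactly when R2 ends (back-to-back, no overlap), so R2 has no further overlaps.
R3 starts before R1 ends → R1 and R3 overlap.
That's a conflict, so the schedule is not conflict-free.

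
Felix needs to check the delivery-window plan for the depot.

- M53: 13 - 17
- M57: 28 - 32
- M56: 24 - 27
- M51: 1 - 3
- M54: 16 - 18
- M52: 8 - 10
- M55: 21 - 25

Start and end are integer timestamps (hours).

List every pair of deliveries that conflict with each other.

M53 & M54, M55 & M56

Check each pair: they overlap iff neither finishes before the other starts.
Sorted by start: M51, M52, M53, M54, M55, M56, M57.
M52 starts after M51 ends — done with M51.
M53 starts after M52 ends — done with M52.
M54 starts before M53 ends → M53 and M54 overlap.
M55 starts after M53 ends — done with M53.
M55 starts after M54 ends — done with M54.
M56 starts before M55 ends → M55 and M56 overlap.
M57 starts after M55 ends.
M57 starts after M56 ends.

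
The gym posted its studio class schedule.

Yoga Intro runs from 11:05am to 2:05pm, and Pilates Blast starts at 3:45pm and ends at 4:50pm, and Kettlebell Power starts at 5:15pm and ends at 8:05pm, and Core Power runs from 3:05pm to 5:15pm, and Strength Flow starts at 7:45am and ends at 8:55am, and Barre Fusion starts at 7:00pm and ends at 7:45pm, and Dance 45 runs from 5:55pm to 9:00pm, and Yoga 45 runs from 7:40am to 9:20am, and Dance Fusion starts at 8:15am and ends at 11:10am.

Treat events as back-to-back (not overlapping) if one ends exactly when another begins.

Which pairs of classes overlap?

Check each pair: they overlap iff neither finishes before the other starts.
Sorted by start: Yoga 45, Strength Flow, Dance Fusion, Yoga Intro, Core Power, Pilates Blast, Kettlebell Power, Dance 45, Barre Fusion.
Strength Flow starts before Yoga 45 ends → Yoga 45 and Strength Flow overlap.
Dance Fusion starts before Yoga 45 ends → Yoga 45 and Dance Fusion overlap.
Yoga Intro starts after Yoga 45 ends — done with Yoga 45.
Dance Fusion starts before Strength Flow ends → Strength Flow and Dance Fusion overlap.
Yoga Intro starts after Strength Flow ends — done with Strength Flow.
Yoga Intro starts before Dance Fusion ends → Dance Fusion and Yoga Intro overlap.
Core Power starts after Dance Fusion ends — done with Dance Fusion.
Core Power starts after Yoga Intro ends — done with Yoga Intro.
Pilates Blast starts before Core Power ends → Core Power and Pilates Blast overlap.
Kettlebell Power starts exactly when Core Power ends (back-to-back, no overlap) — done with Core Power.
Kettlebell Power starts after Pilates Blast ends — done with Pilates Blast.
Dance 45 starts before Kettlebell Power ends → Kettlebell Power and Dance 45 overlap.
Barre Fusion starts before Kettlebell Power ends → Kettlebell Power and Barre Fusion overlap.
Barre Fusion starts before Dance 45 ends → Dance 45 and Barre Fusion overlap.

Barre Fusion & Dance 45, Barre Fusion & Kettlebell Power, Core Power & Pilates Blast, Dance 45 & Kettlebell Power, Dance Fusion & Strength Flow, Dance Fusion & Yoga 45, Dance Fusion & Yoga Intro, Strength Flow & Yoga 45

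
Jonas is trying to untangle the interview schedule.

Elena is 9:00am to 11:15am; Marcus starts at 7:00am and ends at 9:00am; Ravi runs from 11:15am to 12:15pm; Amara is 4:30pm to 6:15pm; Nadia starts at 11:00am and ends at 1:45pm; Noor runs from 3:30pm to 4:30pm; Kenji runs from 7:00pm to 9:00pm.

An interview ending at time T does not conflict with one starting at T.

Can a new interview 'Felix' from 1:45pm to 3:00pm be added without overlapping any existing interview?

Marcus: ends 9:00am at or before Felix starts 1:45pm → clear.
Elena: ends 11:15am at or before Felix starts 1:45pm → clear.
Nadia: ends 1:45pm at or before Felix starts 1:45pm → clear.
Ravi: ends 12:15pm at or before Felix starts 1:45pm → clear.
Noor: starts 3:30pm at or after Felix ends 3:00pm → clear.
Amara: starts 4:30pm at or after Felix ends 3:00pm → clear.
Kenji: starts 7:00pm at or after Felix ends 3:00pm → clear.

Yes — the slot is free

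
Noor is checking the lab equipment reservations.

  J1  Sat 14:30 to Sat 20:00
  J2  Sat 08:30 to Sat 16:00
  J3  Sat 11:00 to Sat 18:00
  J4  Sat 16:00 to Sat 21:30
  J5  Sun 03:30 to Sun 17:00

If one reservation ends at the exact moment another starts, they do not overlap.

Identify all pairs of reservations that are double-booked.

Sorted by start: J2, J3, J1, J4, J5.
J3 starts before J2 ends → J2 and J3 overlap.
J1 starts before J2 ends → J2 and J1 overlap.
J4 starts exactly when J2 ends (back-to-back, no overlap), so nothing later overlaps J2 either.
J1 starts before J3 ends → J3 and J1 overlap.
J4 starts before J3 ends → J3 and J4 overlap.
J5 starts after J3 ends.
J4 starts before J1 ends → J1 and J4 overlap.
J5 starts after J1 ends.
J5 starts after J4 ends.

J1 & J2, J1 & J3, J1 & J4, J2 & J3, J3 & J4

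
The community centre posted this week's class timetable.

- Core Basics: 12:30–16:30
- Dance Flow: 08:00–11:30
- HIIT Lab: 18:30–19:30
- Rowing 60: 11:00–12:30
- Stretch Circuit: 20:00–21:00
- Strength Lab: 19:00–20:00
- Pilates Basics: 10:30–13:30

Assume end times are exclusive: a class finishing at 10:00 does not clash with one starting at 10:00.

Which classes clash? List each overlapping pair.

Core Basics & Pilates Basics, Dance Flow & Pilates Basics, Dance Flow & Rowing 60, HIIT Lab & Strength Lab, Pilates Basics & Rowing 60

Two intervals overlap when each starts before the other ends.
Sorted by start: Dance Flow, Pilates Basics, Rowing 60, Core Basics, HIIT Lab, Strength Lab, Stretch Circuit.
Pilates Basics starts before Dance Flow ends → Dance Flow and Pilates Basics overlap.
Rowing 60 starts before Dance Flow ends → Dance Flow and Rowing 60 overlap.
Core Basics starts after Dance Flow ends, so nothing later overlaps Dance Flow either.
Rowing 60 starts before Pilates Basics ends → Pilates Basics and Rowing 60 overlap.
Core Basics starts before Pilates Basics ends → Pilates Basics and Core Basics overlap.
HIIT Lab starts after Pilates Basics ends, so nothing later overlaps Pilates Basics either.
Core Basics starts exactly when Rowing 60 ends (back-to-back, no overlap), so nothing later overlaps Rowing 60 either.
HIIT Lab starts after Core Basics ends, so nothing later overlaps Core Basics either.
Strength Lab starts before HIIT Lab ends → HIIT Lab and Strength Lab overlap.
Stretch Circuit starts after HIIT Lab ends.
Stretch Circuit starts exactly when Strength Lab ends (back-to-back, no overlap).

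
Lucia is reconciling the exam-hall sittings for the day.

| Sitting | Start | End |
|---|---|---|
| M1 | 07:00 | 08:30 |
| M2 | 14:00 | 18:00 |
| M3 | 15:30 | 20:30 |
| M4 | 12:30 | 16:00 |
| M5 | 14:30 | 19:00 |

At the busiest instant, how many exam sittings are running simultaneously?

4

Sweep the timeline, counting +1 at each start and −1 at each end (ends before starts at a tie):
07:00 start M1 → 1
08:30 end M1 → 0
12:30 start M4 → 1
14:00 start M2 → 2
14:30 start M5 → 3
15:30 start M3 → 4
16:00 end M4 → 3
18:00 end M2 → 2
19:00 end M5 → 1
20:30 end M3 → 0
Peak is 4, at 15:30 (M2, M3, M4, M5).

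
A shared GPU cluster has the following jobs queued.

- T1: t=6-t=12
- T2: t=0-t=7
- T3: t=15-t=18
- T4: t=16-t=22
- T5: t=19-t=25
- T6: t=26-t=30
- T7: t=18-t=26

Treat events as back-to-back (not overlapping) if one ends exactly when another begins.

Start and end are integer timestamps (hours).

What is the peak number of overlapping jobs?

3

Sweep the timeline, counting +1 at each start and −1 at each end (ends before starts at a tie):
t=0 start T2 → 1
t=6 start T1 → 2
t=7 end T2 → 1
t=12 end T1 → 0
t=15 start T3 → 1
t=16 start T4 → 2
t=18 end T3 → 1
t=18 start T7 → 2
t=19 start T5 → 3
t=22 end T4 → 2
t=25 end T5 → 1
t=26 end T7 → 0
t=26 start T6 → 1
t=30 end T6 → 0
Peak is 3, at t=19 (T4, T5, T7).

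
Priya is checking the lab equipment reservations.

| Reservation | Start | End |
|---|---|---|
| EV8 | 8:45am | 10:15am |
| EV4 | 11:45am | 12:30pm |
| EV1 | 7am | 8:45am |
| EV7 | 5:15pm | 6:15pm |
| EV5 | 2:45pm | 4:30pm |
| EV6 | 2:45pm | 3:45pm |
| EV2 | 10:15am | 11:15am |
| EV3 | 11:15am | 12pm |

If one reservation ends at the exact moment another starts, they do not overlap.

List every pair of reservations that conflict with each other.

Two intervals overlap when each starts before the other ends.
Sorted by start: EV1, EV8, EV2, EV3, EV4, EV5, EV6, EV7.
EV8 starts exactly when EV1 ends (back-to-back, no overlap), so nothing later overlaps EV1 either.
EV2 starts exactly when EV8 ends (back-to-back, no overlap), so nothing later overlaps EV8 either.
EV3 starts exactly when EV2 ends (back-to-back, no overlap), so nothing later overlaps EV2 either.
EV4 starts before EV3 ends → EV3 and EV4 overlap.
EV5 starts after EV3 ends, so nothing later overlaps EV3 either.
EV5 starts after EV4 ends, so nothing later overlaps EV4 either.
EV6 starts before EV5 ends → EV5 and EV6 overlap.
EV7 starts after EV5 ends.
EV7 starts after EV6 ends.

EV3 & EV4, EV5 & EV6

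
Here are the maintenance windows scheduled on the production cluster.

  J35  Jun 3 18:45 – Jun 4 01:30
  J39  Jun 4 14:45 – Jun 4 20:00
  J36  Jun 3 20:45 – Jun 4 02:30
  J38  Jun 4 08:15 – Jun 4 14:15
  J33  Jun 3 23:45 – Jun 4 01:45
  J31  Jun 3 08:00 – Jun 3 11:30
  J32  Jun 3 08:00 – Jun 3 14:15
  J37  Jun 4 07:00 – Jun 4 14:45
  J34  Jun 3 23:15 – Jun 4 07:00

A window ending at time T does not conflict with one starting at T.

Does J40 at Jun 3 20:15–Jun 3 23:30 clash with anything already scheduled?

J31: ends Jun 3 11:30 at or before J40 starts Jun 3 20:15 → clear.
J32: ends Jun 3 14:15 at or before J40 starts Jun 3 20:15 → clear.
J35: starts Jun 3 18:45 before J40 ends Jun 3 23:30, and ends Jun 4 01:30 after J40 starts Jun 3 20:15 → overlap.
J36: starts Jun 3 20:45 before J40 ends Jun 3 23:30, and ends Jun 4 02:30 after J40 starts Jun 3 20:15 → overlap.
J34: starts Jun 3 23:15 before J40 ends Jun 3 23:30, and ends Jun 4 07:00 after J40 starts Jun 3 20:15 → overlap.
J33: starts Jun 3 23:45 at or after J40 ends Jun 3 23:30 → clear.
J37: starts Jun 4 07:00 at or after J40 ends Jun 3 23:30 → clear.
J38: starts Jun 4 08:15 at or after J40 ends Jun 3 23:30 → clear.
J39: starts Jun 4 14:45 at or after J40 ends Jun 3 23:30 → clear.
J40 overlaps J34, J35, J36.

Yes — it overlaps J34, J35, J36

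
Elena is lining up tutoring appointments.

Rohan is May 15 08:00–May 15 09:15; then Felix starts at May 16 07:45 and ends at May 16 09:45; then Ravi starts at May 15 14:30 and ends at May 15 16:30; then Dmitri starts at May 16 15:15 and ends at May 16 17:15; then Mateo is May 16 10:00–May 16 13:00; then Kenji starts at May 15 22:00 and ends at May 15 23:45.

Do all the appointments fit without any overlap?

Yes

Sorted by start: Rohan, Ravi, Kenji, Felix, Mateo, Dmitri.
Ravi starts after Rohan ends; Rohan is clear from here.
Kenji starts after Ravi ends; Ravi is clear from here.
Felix starts after Kenji ends; Kenji is clear from here.
Mateo starts after Felix ends; Felix is clear from here.
Dmitri starts after Mateo ends.
Every pair is clear; the schedule has no overlaps.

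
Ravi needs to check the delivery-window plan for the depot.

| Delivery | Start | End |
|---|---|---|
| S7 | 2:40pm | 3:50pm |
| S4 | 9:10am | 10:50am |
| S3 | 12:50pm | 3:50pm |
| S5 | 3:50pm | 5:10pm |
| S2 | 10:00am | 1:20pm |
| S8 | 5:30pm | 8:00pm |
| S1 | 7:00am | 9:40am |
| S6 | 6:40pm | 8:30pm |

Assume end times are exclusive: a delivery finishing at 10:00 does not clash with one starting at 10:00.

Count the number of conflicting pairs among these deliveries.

5

Sorted by start: S1, S4, S2, S3, S7, S5, S8, S6.
S4 starts before S1 ends → S1 and S4 overlap.
S2 starts after S1 ends, so nothing later overlaps S1 either.
S2 starts before S4 ends → S4 and S2 overlap.
S3 starts after S4 ends, so nothing later overlaps S4 either.
S3 starts before S2 ends → S2 and S3 overlap.
S7 starts after S2 ends, so nothing later overlaps S2 either.
S7 starts before S3 ends → S3 and S7 overlap.
S5 starts exactly when S3 ends (back-to-back, no overlap), so nothing later overlaps S3 either.
S5 starts exactly when S7 ends (back-to-back, no overlap), so nothing later overlaps S7 either.
S8 starts after S5 ends, so nothing later overlaps S5 either.
S6 starts before S8 ends → S8 and S6 overlap.
Overlapping pairs: S1 & S4, S2 & S3, S2 & S4, S3 & S7, S6 & S8 — 5 in total.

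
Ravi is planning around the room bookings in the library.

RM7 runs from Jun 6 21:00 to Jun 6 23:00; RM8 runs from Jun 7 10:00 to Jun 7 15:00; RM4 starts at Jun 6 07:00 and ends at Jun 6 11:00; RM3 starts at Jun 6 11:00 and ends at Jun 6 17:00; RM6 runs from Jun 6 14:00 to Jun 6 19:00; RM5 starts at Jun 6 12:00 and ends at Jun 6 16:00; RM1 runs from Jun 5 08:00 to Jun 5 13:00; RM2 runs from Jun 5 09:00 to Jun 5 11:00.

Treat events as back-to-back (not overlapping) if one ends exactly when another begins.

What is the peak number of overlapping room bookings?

Sort all start/end points and keep a running count:
Jun 5 08:00 start RM1 → 1
Jun 5 09:00 start RM2 → 2
Jun 5 11:00 end RM2 → 1
Jun 5 13:00 end RM1 → 0
Jun 6 07:00 start RM4 → 1
Jun 6 11:00 end RM4 → 0
Jun 6 11:00 start RM3 → 1
Jun 6 12:00 start RM5 → 2
Jun 6 14:00 start RM6 → 3
Jun 6 16:00 end RM5 → 2
Jun 6 17:00 end RM3 → 1
Jun 6 19:00 end RM6 → 0
Jun 6 21:00 start RM7 → 1
Jun 6 23:00 end RM7 → 0
Jun 7 10:00 start RM8 → 1
Jun 7 15:00 end RM8 → 0
Peak is 3, at Jun 6 14:00 (RM3, RM5, RM6).

3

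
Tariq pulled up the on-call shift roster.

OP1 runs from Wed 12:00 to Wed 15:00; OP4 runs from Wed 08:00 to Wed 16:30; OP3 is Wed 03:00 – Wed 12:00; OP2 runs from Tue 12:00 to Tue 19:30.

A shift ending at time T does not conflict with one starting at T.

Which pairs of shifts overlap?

Sorted by start: OP2, OP3, OP4, OP1.
OP3 starts after OP2 ends, so nothing later overlaps OP2 either.
OP4 starts before OP3 ends → OP3 and OP4 overlap.
OP1 starts exactly when OP3 ends (back-to-back, no overlap).
OP1 starts before OP4 ends → OP4 and OP1 overlap.

OP1 & OP4, OP3 & OP4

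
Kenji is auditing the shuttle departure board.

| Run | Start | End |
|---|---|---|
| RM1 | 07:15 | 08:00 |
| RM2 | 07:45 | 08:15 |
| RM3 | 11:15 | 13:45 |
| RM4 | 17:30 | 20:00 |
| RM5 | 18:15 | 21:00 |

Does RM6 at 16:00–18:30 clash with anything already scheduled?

RM1: ends 08:00 at or before RM6 starts 16:00 → clear.
RM2: ends 08:15 at or before RM6 starts 16:00 → clear.
RM3: ends 13:45 at or before RM6 starts 16:00 → clear.
RM4: starts 17:30 before RM6 ends 18:30, and ends 20:00 after RM6 starts 16:00 → overlap.
RM5: starts 18:15 before RM6 ends 18:30, and ends 21:00 after RM6 starts 16:00 → overlap.
RM6 overlaps RM4, RM5.

Yes — it overlaps RM4, RM5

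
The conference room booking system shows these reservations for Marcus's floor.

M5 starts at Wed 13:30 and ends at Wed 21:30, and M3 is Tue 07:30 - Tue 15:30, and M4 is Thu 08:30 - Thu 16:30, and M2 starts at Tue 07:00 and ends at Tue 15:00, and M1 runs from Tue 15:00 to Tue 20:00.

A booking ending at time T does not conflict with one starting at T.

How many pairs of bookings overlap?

Sorted by start: M2, M3, M1, M5, M4.
M3 starts before M2 ends → M2 and M3 overlap.
M1 starts exactly when M2 ends (back-to-back, no overlap), so M2 has no further overlaps.
M1 starts before M3 ends → M3 and M1 overlap.
M5 starts after M3 ends, so M3 has no further overlaps.
M5 starts after M1 ends, so M1 has no further overlaps.
M4 starts after M5 ends.
Overlapping pairs: M1 & M3, M2 & M3 — 2 in total.

2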